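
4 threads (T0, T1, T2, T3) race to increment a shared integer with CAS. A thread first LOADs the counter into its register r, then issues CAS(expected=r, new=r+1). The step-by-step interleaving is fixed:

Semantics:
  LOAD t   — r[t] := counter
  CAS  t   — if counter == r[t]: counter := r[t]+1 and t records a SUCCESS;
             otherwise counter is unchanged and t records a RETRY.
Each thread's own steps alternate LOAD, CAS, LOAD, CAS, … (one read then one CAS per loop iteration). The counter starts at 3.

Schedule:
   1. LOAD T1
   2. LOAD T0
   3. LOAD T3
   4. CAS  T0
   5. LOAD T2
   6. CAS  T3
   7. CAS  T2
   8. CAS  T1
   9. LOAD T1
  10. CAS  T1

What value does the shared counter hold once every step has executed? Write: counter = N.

counter = 6

   1) LOAD T1:  M=3  r_T1=3
   2) LOAD T0:  M=3  r_T0=3
   3) LOAD T3:  M=3  r_T3=3
   4) CAS  T0:  M=4  r_T0=3 ✓
   5) LOAD T2:  M=4  r_T2=4
   6) CAS  T3:  M=4  r_T3=3 ✗
   7) CAS  T2:  M=5  r_T2=4 ✓
   8) CAS  T1:  M=5  r_T1=3 ✗
   9) LOAD T1:  M=5  r_T1=5
  10) CAS  T1:  M=6  r_T1=5 ✓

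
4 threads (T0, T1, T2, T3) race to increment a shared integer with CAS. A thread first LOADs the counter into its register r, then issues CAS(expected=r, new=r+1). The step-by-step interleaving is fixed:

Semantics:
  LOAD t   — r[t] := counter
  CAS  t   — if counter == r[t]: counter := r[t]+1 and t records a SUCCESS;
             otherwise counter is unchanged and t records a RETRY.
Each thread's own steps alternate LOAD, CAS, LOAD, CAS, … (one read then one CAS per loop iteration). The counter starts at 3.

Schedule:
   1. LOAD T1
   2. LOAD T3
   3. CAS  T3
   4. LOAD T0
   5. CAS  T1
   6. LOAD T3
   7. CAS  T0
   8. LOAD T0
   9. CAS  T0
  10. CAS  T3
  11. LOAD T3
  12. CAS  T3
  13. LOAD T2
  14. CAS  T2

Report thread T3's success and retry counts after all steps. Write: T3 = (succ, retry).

   1) LOAD T1:  M=3  r_T1=3
   2) LOAD T3:  M=3  r_T3=3
   3) CAS  T3:  M=4  r_T3=3 ✓
   4) LOAD T0:  M=4  r_T0=4
   5) CAS  T1:  M=4  r_T1=3 ✗
   6) LOAD T3:  M=4  r_T3=4
   7) CAS  T0:  M=5  r_T0=4 ✓
   8) LOAD T0:  M=5  r_T0=5
   9) CAS  T0:  M=6  r_T0=5 ✓
  10) CAS  T3:  M=6  r_T3=4 ✗
  11) LOAD T3:  M=6  r_T3=6
  12) CAS  T3:  M=7  r_T3=6 ✓
  13) LOAD T2:  M=7  r_T2=7
  14) CAS  T2:  M=8  r_T2=7 ✓

T3 = (2, 1)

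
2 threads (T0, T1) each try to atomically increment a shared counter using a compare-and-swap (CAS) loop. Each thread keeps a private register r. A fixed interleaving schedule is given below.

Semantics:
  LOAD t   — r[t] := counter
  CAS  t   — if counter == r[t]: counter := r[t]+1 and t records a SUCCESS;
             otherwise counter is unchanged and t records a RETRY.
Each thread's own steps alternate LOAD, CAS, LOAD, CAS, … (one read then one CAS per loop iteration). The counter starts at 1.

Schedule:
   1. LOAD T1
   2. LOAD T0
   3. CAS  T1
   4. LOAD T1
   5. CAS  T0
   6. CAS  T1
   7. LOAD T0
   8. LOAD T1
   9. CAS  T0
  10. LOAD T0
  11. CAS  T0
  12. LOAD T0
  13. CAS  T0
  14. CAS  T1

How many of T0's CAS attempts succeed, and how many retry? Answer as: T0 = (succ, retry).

#1 T1 reads 1
#2 T0 reads 1
#3 T1 CAS(1→2) writes; counter now 2
#4 T1 reads 2
#5 T0 CAS(1→2) fails; counter now 2
#6 T1 CAS(2→3) writes; counter now 3
#7 T0 reads 3
#8 T1 reads 3
#9 T0 CAS(3→4) writes; counter now 4
#10 T0 reads 4
#11 T0 CAS(4→5) writes; counter now 5
#12 T0 reads 5
#13 T0 CAS(5→6) writes; counter now 6
#14 T1 CAS(3→4) fails; counter now 6

T0 = (3, 1)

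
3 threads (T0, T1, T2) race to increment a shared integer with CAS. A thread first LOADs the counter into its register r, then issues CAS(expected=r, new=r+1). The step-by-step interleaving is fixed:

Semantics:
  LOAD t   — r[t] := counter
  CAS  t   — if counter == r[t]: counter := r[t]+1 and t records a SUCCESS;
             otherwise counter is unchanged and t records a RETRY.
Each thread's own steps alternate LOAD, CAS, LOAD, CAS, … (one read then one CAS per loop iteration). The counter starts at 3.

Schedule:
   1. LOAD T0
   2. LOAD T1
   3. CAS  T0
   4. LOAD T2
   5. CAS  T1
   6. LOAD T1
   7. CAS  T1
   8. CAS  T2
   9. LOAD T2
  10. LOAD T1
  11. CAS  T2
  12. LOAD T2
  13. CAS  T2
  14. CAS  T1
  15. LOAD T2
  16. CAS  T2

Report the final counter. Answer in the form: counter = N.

counter = 8

#1 T0 reads 3
#2 T1 reads 3
#3 T0 CAS(3→4) writes; counter now 4
#4 T2 reads 4
#5 T1 CAS(3→4) fails; counter now 4
#6 T1 reads 4
#7 T1 CAS(4→5) writes; counter now 5
#8 T2 CAS(4→5) fails; counter now 5
#9 T2 reads 5
#10 T1 reads 5
#11 T2 CAS(5→6) writes; counter now 6
#12 T2 reads 6
#13 T2 CAS(6→7) writes; counter now 7
#14 T1 CAS(5→6) fails; counter now 7
#15 T2 reads 7
#16 T2 CAS(7→8) writes; counter now 8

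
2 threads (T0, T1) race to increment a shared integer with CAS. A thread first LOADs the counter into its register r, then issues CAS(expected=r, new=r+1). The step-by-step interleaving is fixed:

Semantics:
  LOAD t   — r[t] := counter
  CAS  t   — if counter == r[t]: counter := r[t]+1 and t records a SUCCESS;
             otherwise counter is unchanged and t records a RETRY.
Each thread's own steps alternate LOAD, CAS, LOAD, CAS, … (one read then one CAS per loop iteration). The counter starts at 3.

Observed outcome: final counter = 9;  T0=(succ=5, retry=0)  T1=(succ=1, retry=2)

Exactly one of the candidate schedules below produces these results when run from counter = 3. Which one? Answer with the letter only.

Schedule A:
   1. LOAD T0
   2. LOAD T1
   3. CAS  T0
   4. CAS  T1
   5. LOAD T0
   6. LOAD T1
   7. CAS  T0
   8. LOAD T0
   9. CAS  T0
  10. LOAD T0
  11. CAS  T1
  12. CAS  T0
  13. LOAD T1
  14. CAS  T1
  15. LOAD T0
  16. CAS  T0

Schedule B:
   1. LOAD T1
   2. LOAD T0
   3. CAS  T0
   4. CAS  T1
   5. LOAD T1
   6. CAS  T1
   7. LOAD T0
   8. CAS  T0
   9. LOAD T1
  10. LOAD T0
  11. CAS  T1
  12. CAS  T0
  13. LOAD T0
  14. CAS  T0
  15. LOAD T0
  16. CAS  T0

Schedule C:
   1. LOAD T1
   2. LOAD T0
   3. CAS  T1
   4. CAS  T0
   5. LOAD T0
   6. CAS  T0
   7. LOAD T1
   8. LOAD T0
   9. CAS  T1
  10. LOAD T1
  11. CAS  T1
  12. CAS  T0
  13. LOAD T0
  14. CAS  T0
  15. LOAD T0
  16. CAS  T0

Run A:
T0 LOAD — after: cnt=3, r=3 — load
T1 LOAD — after: cnt=3, r=3 — load
T0 CAS — after: cnt=4, r=3 — ok
T1 CAS — after: cnt=4, r=3 — retry
T0 LOAD — after: cnt=4, r=4 — load
T1 LOAD — after: cnt=4, r=4 — load
T0 CAS — after: cnt=5, r=4 — ok
T0 LOAD — after: cnt=5, r=5 — load
T0 CAS — after: cnt=6, r=5 — ok
T0 LOAD — after: cnt=6, r=6 — load
T1 CAS — after: cnt=6, r=4 — retry
T0 CAS — after: cnt=7, r=6 — ok
T1 LOAD — after: cnt=7, r=7 — load
T1 CAS — after: cnt=8, r=7 — ok
T0 LOAD — after: cnt=8, r=8 — load
T0 CAS — after: cnt=9, r=8 — ok

A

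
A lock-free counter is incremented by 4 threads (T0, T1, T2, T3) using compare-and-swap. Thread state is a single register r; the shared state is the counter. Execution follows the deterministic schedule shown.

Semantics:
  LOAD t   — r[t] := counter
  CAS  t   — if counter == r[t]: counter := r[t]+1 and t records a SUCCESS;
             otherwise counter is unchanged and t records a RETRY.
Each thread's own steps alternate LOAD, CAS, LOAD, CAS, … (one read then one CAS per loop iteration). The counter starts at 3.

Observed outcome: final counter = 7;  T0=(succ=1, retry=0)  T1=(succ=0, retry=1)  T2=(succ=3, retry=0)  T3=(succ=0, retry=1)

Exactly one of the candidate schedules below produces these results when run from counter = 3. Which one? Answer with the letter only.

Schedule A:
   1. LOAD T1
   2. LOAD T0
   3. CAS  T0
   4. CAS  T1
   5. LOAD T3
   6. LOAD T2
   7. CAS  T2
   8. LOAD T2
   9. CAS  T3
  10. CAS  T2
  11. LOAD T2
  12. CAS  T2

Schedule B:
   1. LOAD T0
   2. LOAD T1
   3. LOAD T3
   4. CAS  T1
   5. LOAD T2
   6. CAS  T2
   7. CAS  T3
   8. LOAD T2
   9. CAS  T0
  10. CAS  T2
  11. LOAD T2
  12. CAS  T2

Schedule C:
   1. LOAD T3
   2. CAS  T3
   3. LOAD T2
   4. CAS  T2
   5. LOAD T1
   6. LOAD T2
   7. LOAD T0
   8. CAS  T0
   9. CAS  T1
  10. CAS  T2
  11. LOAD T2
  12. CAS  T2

A

Run A:
   1) LOAD T1:  M=3  r_T1=3
   2) LOAD T0:  M=3  r_T0=3
   3) CAS  T0:  M=4  r_T0=3 ✓
   4) CAS  T1:  M=4  r_T1=3 ✗
   5) LOAD T3:  M=4  r_T3=4
   6) LOAD T2:  M=4  r_T2=4
   7) CAS  T2:  M=5  r_T2=4 ✓
   8) LOAD T2:  M=5  r_T2=5
   9) CAS  T3:  M=5  r_T3=4 ✗
  10) CAS  T2:  M=6  r_T2=5 ✓
  11) LOAD T2:  M=6  r_T2=6
  12) CAS  T2:  M=7  r_T2=6 ✓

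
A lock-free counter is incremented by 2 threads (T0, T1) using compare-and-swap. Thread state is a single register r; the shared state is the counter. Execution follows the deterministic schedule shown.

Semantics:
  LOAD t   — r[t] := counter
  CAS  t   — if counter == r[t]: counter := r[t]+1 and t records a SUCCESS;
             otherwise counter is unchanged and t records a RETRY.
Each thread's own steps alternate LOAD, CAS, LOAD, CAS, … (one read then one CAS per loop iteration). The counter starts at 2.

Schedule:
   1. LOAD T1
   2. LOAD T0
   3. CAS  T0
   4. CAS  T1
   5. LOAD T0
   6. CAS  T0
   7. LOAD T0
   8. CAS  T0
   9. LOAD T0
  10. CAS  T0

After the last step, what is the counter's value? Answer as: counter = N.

   1) LOAD T1:  M=2  r_T1=2
   2) LOAD T0:  M=2  r_T0=2
   3) CAS  T0:  M=3  r_T0=2 ✓
   4) CAS  T1:  M=3  r_T1=2 ✗
   5) LOAD T0:  M=3  r_T0=3
   6) CAS  T0:  M=4  r_T0=3 ✓
   7) LOAD T0:  M=4  r_T0=4
   8) CAS  T0:  M=5  r_T0=4 ✓
   9) LOAD T0:  M=5  r_T0=5
  10) CAS  T0:  M=6  r_T0=5 ✓

counter = 6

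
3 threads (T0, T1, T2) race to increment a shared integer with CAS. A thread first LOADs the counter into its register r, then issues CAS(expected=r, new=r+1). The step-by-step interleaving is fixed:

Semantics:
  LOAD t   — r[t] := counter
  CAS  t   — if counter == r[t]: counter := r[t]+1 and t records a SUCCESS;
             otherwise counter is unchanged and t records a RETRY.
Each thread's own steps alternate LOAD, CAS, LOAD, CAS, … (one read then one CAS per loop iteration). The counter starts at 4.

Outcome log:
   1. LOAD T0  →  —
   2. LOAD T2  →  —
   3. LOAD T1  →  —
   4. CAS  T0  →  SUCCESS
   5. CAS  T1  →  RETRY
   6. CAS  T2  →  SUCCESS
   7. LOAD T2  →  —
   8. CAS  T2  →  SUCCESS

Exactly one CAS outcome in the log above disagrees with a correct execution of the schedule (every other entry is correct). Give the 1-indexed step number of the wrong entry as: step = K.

step = 6

Re-executing:
[1] T0.load  rd  (counter 4, T0.r 4)
[2] T2.load  rd  (counter 4, T2.r 4)
[3] T1.load  rd  (counter 4, T1.r 4)
[4] T0.cas  hit  (counter 5, T0.r 4)
[5] T1.cas  miss  (counter 5, T1.r 4)
[6] T2.cas  miss  (counter 5, T2.r 4)
[7] T2.load  rd  (counter 5, T2.r 5)
[8] T2.cas  hit  (counter 6, T2.r 5)
Log disagrees first at step 6.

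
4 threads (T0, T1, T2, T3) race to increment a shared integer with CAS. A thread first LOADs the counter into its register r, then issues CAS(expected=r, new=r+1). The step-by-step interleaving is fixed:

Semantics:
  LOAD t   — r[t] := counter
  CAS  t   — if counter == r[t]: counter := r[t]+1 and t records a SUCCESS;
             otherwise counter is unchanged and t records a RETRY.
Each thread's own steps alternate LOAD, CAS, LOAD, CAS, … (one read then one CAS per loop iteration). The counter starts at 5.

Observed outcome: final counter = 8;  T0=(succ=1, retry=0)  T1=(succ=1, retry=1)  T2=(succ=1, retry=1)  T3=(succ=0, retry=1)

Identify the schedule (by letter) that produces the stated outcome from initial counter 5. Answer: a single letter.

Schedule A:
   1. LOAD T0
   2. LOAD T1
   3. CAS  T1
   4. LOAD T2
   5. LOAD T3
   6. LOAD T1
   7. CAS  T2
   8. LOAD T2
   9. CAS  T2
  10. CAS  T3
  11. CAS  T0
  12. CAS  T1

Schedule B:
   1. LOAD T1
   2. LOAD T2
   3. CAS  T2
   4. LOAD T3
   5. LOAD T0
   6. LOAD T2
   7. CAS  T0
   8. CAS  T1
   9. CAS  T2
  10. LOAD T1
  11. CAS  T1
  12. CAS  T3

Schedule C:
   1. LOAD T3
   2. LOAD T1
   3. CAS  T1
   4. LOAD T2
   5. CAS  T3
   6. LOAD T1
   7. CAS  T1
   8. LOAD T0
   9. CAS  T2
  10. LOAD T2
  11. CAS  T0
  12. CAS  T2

Tracing schedule B:
T1 LOAD — after: cnt=5, r=5 — load
T2 LOAD — after: cnt=5, r=5 — load
T2 CAS — after: cnt=6, r=5 — ok
T3 LOAD — after: cnt=6, r=6 — load
T0 LOAD — after: cnt=6, r=6 — load
T2 LOAD — after: cnt=6, r=6 — load
T0 CAS — after: cnt=7, r=6 — ok
T1 CAS — after: cnt=7, r=5 — retry
T2 CAS — after: cnt=7, r=6 — retry
T1 LOAD — after: cnt=7, r=7 — load
T1 CAS — after: cnt=8, r=7 — ok
T3 CAS — after: cnt=8, r=6 — retry

B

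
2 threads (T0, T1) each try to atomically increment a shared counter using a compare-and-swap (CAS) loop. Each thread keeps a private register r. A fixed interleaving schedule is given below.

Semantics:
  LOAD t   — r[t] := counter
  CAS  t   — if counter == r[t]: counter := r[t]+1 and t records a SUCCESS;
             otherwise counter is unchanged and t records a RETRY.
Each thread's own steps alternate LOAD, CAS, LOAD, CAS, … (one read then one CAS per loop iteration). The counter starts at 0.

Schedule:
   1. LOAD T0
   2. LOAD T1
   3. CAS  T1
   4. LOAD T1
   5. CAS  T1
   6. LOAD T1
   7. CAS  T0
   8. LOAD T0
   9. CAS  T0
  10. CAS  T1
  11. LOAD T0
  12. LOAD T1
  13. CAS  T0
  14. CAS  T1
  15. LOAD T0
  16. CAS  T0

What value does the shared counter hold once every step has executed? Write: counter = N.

   1) LOAD T0:  M=0  r_T0=0
   2) LOAD T1:  M=0  r_T1=0
   3) CAS  T1:  M=1  r_T1=0 ✓
   4) LOAD T1:  M=1  r_T1=1
   5) CAS  T1:  M=2  r_T1=1 ✓
   6) LOAD T1:  M=2  r_T1=2
   7) CAS  T0:  M=2  r_T0=0 ✗
   8) LOAD T0:  M=2  r_T0=2
   9) CAS  T0:  M=3  r_T0=2 ✓
  10) CAS  T1:  M=3  r_T1=2 ✗
  11) LOAD T0:  M=3  r_T0=3
  12) LOAD T1:  M=3  r_T1=3
  13) CAS  T0:  M=4  r_T0=3 ✓
  14) CAS  T1:  M=4  r_T1=3 ✗
  15) LOAD T0:  M=4  r_T0=4
  16) CAS  T0:  M=5  r_T0=4 ✓

counter = 5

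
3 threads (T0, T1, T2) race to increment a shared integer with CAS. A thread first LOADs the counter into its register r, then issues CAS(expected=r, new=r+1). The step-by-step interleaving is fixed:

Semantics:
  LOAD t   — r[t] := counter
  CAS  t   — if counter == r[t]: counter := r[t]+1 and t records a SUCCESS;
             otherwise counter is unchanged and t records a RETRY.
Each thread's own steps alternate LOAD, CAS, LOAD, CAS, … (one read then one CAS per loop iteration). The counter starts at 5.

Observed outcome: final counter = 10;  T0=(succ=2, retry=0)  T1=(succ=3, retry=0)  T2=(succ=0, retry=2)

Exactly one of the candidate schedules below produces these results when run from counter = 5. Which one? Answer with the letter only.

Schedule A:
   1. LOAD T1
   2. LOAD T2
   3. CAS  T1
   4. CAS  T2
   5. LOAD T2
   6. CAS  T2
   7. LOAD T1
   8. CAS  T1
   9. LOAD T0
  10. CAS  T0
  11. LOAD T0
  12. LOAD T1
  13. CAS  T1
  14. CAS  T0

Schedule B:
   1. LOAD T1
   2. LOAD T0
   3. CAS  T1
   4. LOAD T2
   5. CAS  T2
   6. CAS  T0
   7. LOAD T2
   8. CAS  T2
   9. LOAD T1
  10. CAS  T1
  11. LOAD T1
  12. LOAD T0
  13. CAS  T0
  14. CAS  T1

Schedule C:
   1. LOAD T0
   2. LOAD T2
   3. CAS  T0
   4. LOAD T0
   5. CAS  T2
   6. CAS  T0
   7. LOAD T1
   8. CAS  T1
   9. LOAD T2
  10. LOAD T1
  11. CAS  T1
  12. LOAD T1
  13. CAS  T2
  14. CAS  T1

C

Simulating candidate C:
   1) LOAD T0:  M=5  r_T0=5
   2) LOAD T2:  M=5  r_T2=5
   3) CAS  T0:  M=6  r_T0=5 ✓
   4) LOAD T0:  M=6  r_T0=6
   5) CAS  T2:  M=6  r_T2=5 ✗
   6) CAS  T0:  M=7  r_T0=6 ✓
   7) LOAD T1:  M=7  r_T1=7
   8) CAS  T1:  M=8  r_T1=7 ✓
   9) LOAD T2:  M=8  r_T2=8
  10) LOAD T1:  M=8  r_T1=8
  11) CAS  T1:  M=9  r_T1=8 ✓
  12) LOAD T1:  M=9  r_T1=9
  13) CAS  T2:  M=9  r_T2=8 ✗
  14) CAS  T1:  M=10  r_T1=9 ✓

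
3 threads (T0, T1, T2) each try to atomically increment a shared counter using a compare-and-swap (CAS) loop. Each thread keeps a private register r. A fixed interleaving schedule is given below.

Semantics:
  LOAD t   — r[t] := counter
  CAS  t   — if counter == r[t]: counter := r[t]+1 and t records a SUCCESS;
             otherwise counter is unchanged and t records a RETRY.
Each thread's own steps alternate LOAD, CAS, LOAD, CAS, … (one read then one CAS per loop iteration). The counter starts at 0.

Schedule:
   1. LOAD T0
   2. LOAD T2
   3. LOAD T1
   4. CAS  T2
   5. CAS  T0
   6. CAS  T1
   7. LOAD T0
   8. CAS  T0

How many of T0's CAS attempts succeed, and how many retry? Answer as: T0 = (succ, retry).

T0 = (1, 1)

T0 LOAD — after: cnt=0, r=0 — load
T2 LOAD — after: cnt=0, r=0 — load
T1 LOAD — after: cnt=0, r=0 — load
T2 CAS — after: cnt=1, r=0 — ok
T0 CAS — after: cnt=1, r=0 — retry
T1 CAS — after: cnt=1, r=0 — retry
T0 LOAD — after: cnt=1, r=1 — load
T0 CAS — after: cnt=2, r=1 — ok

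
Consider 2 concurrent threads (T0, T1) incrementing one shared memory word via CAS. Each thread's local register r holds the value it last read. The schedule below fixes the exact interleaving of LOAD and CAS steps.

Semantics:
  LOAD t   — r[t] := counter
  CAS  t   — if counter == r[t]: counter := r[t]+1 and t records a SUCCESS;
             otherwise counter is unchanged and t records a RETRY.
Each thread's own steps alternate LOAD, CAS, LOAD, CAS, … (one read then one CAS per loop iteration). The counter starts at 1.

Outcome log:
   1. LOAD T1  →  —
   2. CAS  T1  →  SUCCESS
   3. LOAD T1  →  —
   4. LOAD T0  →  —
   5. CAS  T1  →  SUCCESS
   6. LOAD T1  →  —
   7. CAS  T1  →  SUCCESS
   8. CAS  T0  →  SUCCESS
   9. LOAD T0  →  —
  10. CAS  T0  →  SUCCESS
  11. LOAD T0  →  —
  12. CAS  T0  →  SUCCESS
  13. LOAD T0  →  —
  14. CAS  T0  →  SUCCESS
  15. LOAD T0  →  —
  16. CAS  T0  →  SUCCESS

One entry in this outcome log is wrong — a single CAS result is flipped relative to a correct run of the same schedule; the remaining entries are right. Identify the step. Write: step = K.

step = 8

Re-executing:
#1 T1 reads 1
#2 T1 CAS(1→2) writes; counter now 2
#3 T1 reads 2
#4 T0 reads 2
#5 T1 CAS(2→3) writes; counter now 3
#6 T1 reads 3
#7 T1 CAS(3→4) writes; counter now 4
#8 T0 CAS(2→3) fails; counter now 4
#9 T0 reads 4
#10 T0 CAS(4→5) writes; counter now 5
#11 T0 reads 5
#12 T0 CAS(5→6) writes; counter now 6
#13 T0 reads 6
#14 T0 CAS(6→7) writes; counter now 7
#15 T0 reads 7
#16 T0 CAS(7→8) writes; counter now 8
Log disagrees first at step 8.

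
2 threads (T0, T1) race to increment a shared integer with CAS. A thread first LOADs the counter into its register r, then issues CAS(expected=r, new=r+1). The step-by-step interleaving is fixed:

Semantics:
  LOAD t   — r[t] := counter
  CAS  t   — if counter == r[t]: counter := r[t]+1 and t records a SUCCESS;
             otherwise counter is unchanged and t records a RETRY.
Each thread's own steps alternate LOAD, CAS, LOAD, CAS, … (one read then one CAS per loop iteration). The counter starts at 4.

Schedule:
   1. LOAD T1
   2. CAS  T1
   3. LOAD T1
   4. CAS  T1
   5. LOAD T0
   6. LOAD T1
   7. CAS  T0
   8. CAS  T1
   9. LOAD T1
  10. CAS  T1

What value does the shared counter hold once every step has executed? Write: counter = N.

1. LOAD T1 → mem=4 r[T1]=4 [LOAD]
2. CAS T1 → mem=5 r[T1]=4 [OK]
3. LOAD T1 → mem=5 r[T1]=5 [LOAD]
4. CAS T1 → mem=6 r[T1]=5 [OK]
5. LOAD T0 → mem=6 r[T0]=6 [LOAD]
6. LOAD T1 → mem=6 r[T1]=6 [LOAD]
7. CAS T0 → mem=7 r[T0]=6 [OK]
8. CAS T1 → mem=7 r[T1]=6 [RETRY]
9. LOAD T1 → mem=7 r[T1]=7 [LOAD]
10. CAS T1 → mem=8 r[T1]=7 [OK]

counter = 8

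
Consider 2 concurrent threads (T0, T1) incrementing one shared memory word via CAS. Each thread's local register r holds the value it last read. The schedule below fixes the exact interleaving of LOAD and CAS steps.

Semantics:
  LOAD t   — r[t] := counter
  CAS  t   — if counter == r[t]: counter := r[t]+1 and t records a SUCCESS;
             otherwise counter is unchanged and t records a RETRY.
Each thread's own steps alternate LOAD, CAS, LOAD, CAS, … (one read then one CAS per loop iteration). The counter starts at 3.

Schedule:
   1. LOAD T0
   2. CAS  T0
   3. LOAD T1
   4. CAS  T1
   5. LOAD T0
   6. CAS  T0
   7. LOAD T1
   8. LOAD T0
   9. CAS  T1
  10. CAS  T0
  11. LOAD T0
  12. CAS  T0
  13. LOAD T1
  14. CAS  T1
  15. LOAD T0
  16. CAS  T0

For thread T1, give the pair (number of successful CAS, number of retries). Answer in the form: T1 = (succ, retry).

T1 = (3, 0)

step 1: T0 LOAD ⇒ load; ctr=3 reg=3
step 2: T0 CAS ⇒ ok; ctr=4 reg=3
step 3: T1 LOAD ⇒ load; ctr=4 reg=4
step 4: T1 CAS ⇒ ok; ctr=5 reg=4
step 5: T0 LOAD ⇒ load; ctr=5 reg=5
step 6: T0 CAS ⇒ ok; ctr=6 reg=5
step 7: T1 LOAD ⇒ load; ctr=6 reg=6
step 8: T0 LOAD ⇒ load; ctr=6 reg=6
step 9: T1 CAS ⇒ ok; ctr=7 reg=6
step 10: T0 CAS ⇒ retry; ctr=7 reg=6
step 11: T0 LOAD ⇒ load; ctr=7 reg=7
step 12: T0 CAS ⇒ ok; ctr=8 reg=7
step 13: T1 LOAD ⇒ load; ctr=8 reg=8
step 14: T1 CAS ⇒ ok; ctr=9 reg=8
step 15: T0 LOAD ⇒ load; ctr=9 reg=9
step 16: T0 CAS ⇒ ok; ctr=10 reg=9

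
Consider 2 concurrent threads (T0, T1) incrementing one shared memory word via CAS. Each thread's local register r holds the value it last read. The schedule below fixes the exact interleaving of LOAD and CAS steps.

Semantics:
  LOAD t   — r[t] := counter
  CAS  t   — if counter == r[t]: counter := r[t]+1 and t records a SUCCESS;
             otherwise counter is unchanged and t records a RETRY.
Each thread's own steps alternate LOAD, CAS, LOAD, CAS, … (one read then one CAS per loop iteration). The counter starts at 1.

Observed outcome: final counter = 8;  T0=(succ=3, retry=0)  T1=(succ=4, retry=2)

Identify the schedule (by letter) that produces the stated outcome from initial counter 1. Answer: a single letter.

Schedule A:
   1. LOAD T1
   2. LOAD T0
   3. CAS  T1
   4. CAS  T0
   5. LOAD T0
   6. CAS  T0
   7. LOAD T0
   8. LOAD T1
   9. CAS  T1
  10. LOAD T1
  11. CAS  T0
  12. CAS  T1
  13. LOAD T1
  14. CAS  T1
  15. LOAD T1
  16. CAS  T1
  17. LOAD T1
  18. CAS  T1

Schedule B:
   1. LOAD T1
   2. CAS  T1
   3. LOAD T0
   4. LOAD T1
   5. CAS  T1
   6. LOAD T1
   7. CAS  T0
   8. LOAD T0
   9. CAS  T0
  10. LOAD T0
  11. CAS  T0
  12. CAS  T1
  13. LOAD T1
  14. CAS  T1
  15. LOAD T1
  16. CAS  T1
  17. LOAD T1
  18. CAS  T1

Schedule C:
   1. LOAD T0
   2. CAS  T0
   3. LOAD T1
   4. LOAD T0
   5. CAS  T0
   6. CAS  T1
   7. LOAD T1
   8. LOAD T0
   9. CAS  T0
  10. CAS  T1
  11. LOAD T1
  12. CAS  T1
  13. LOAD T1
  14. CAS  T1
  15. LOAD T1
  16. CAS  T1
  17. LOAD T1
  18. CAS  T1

C

Tracing schedule C:
   1) LOAD T0:  M=1  r_T0=1
   2) CAS  T0:  M=2  r_T0=1 ✓
   3) LOAD T1:  M=2  r_T1=2
   4) LOAD T0:  M=2  r_T0=2
   5) CAS  T0:  M=3  r_T0=2 ✓
   6) CAS  T1:  M=3  r_T1=2 ✗
   7) LOAD T1:  M=3  r_T1=3
   8) LOAD T0:  M=3  r_T0=3
   9) CAS  T0:  M=4  r_T0=3 ✓
  10) CAS  T1:  M=4  r_T1=3 ✗
  11) LOAD T1:  M=4  r_T1=4
  12) CAS  T1:  M=5  r_T1=4 ✓
  13) LOAD T1:  M=5  r_T1=5
  14) CAS  T1:  M=6  r_T1=5 ✓
  15) LOAD T1:  M=6  r_T1=6
  16) CAS  T1:  M=7  r_T1=6 ✓
  17) LOAD T1:  M=7  r_T1=7
  18) CAS  T1:  M=8  r_T1=7 ✓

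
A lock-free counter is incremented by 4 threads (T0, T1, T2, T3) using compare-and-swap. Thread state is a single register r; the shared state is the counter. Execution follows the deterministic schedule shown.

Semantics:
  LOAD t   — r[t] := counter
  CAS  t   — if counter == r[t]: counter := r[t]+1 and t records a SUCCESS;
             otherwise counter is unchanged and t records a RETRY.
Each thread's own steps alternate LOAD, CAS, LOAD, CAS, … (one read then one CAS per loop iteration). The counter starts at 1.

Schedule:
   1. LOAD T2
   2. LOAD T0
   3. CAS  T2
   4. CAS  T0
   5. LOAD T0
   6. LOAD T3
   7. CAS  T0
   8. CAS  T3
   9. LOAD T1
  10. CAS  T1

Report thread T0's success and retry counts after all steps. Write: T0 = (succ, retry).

T0 = (1, 1)

T2 LOAD — after: cnt=1, r=1 — load
T0 LOAD — after: cnt=1, r=1 — load
T2 CAS — after: cnt=2, r=1 — ok
T0 CAS — after: cnt=2, r=1 — retry
T0 LOAD — after: cnt=2, r=2 — load
T3 LOAD — after: cnt=2, r=2 — load
T0 CAS — after: cnt=3, r=2 — ok
T3 CAS — after: cnt=3, r=2 — retry
T1 LOAD — after: cnt=3, r=3 — load
T1 CAS — after: cnt=4, r=3 — ok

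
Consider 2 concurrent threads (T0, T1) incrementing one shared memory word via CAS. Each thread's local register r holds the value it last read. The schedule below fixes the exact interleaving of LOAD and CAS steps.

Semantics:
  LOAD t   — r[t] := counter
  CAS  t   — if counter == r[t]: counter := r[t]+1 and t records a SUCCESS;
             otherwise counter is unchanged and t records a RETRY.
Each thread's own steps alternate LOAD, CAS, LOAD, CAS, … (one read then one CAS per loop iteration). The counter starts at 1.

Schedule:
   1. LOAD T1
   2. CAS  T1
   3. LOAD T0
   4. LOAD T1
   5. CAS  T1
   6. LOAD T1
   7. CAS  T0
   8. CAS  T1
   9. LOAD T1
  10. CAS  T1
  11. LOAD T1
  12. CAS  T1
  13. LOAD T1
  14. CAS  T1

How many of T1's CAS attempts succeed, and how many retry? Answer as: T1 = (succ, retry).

step 1: T1 LOAD ⇒ load; ctr=1 reg=1
step 2: T1 CAS ⇒ ok; ctr=2 reg=1
step 3: T0 LOAD ⇒ load; ctr=2 reg=2
step 4: T1 LOAD ⇒ load; ctr=2 reg=2
step 5: T1 CAS ⇒ ok; ctr=3 reg=2
step 6: T1 LOAD ⇒ load; ctr=3 reg=3
step 7: T0 CAS ⇒ retry; ctr=3 reg=2
step 8: T1 CAS ⇒ ok; ctr=4 reg=3
step 9: T1 LOAD ⇒ load; ctr=4 reg=4
step 10: T1 CAS ⇒ ok; ctr=5 reg=4
step 11: T1 LOAD ⇒ load; ctr=5 reg=5
step 12: T1 CAS ⇒ ok; ctr=6 reg=5
step 13: T1 LOAD ⇒ load; ctr=6 reg=6
step 14: T1 CAS ⇒ ok; ctr=7 reg=6

T1 = (6, 0)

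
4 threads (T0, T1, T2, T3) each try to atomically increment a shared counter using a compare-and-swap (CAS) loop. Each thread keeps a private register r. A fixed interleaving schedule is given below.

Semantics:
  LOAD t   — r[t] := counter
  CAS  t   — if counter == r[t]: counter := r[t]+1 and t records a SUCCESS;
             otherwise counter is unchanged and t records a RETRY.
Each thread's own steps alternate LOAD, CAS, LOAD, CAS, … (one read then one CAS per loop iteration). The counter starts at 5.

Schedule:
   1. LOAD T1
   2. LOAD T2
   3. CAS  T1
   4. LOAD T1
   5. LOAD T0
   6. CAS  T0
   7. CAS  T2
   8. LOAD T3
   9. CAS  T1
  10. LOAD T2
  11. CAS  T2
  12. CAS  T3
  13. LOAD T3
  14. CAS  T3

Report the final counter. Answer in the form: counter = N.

T1 LOAD — after: cnt=5, r=5 — load
T2 LOAD — after: cnt=5, r=5 — load
T1 CAS — after: cnt=6, r=5 — ok
T1 LOAD — after: cnt=6, r=6 — load
T0 LOAD — after: cnt=6, r=6 — load
T0 CAS — after: cnt=7, r=6 — ok
T2 CAS — after: cnt=7, r=5 — retry
T3 LOAD — after: cnt=7, r=7 — load
T1 CAS — after: cnt=7, r=6 — retry
T2 LOAD — after: cnt=7, r=7 — load
T2 CAS — after: cnt=8, r=7 — ok
T3 CAS — after: cnt=8, r=7 — retry
T3 LOAD — after: cnt=8, r=8 — load
T3 CAS — after: cnt=9, r=8 — ok

counter = 9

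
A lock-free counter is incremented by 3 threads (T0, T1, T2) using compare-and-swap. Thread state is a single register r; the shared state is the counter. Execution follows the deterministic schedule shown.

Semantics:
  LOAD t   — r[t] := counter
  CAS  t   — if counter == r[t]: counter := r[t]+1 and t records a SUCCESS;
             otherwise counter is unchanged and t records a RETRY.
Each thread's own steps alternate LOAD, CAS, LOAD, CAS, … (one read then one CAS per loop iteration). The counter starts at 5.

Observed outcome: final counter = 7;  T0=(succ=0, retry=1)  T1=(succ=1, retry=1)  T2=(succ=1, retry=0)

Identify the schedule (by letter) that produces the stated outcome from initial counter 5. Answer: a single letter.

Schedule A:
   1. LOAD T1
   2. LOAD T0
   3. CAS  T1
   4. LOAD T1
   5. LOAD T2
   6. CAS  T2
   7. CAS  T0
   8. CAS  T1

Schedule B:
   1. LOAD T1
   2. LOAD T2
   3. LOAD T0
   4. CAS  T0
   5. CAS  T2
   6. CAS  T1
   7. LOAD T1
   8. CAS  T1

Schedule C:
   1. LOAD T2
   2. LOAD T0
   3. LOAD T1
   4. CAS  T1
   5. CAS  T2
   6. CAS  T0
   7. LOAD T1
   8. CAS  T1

A

Tracing schedule A:
   1) LOAD T1:  M=5  r_T1=5
   2) LOAD T0:  M=5  r_T0=5
   3) CAS  T1:  M=6  r_T1=5 ✓
   4) LOAD T1:  M=6  r_T1=6
   5) LOAD T2:  M=6  r_T2=6
   6) CAS  T2:  M=7  r_T2=6 ✓
   7) CAS  T0:  M=7  r_T0=5 ✗
   8) CAS  T1:  M=7  r_T1=6 ✗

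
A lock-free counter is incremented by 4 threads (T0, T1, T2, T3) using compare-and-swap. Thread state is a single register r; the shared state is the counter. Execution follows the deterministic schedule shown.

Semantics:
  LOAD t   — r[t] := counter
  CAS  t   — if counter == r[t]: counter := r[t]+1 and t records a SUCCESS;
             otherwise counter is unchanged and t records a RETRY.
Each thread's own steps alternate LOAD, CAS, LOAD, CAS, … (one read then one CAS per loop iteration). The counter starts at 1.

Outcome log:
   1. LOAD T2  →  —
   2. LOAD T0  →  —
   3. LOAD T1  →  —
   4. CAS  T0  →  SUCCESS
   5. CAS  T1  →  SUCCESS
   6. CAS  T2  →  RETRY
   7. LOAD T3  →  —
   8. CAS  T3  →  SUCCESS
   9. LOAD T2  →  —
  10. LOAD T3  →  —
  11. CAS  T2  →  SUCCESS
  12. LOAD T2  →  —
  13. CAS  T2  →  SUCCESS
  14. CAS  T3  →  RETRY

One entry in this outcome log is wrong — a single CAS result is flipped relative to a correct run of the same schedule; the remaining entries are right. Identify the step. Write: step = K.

Reference trace:
step 1: T2 LOAD ⇒ load; ctr=1 reg=1
step 2: T0 LOAD ⇒ load; ctr=1 reg=1
step 3: T1 LOAD ⇒ load; ctr=1 reg=1
step 4: T0 CAS ⇒ ok; ctr=2 reg=1
step 5: T1 CAS ⇒ retry; ctr=2 reg=1
step 6: T2 CAS ⇒ retry; ctr=2 reg=1
step 7: T3 LOAD ⇒ load; ctr=2 reg=2
step 8: T3 CAS ⇒ ok; ctr=3 reg=2
step 9: T2 LOAD ⇒ load; ctr=3 reg=3
step 10: T3 LOAD ⇒ load; ctr=3 reg=3
step 11: T2 CAS ⇒ ok; ctr=4 reg=3
step 12: T2 LOAD ⇒ load; ctr=4 reg=4
step 13: T2 CAS ⇒ ok; ctr=5 reg=4
step 14: T3 CAS ⇒ retry; ctr=5 reg=3
Log disagrees first at step 5.

step = 5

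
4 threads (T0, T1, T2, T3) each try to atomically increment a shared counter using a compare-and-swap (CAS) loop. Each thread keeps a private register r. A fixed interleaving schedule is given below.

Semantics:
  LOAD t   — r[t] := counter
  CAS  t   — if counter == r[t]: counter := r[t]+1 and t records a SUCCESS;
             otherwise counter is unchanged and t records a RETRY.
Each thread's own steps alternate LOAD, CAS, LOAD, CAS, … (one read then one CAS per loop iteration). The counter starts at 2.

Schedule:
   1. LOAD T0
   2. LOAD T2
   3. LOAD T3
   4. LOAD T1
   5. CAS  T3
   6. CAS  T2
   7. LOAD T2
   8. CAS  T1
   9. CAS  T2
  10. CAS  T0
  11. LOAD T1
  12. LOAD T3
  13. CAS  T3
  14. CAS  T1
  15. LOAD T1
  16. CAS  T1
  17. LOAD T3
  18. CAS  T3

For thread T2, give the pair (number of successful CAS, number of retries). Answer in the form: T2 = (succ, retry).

T2 = (1, 1)

T0 LOAD — after: cnt=2, r=2 — load
T2 LOAD — after: cnt=2, r=2 — load
T3 LOAD — after: cnt=2, r=2 — load
T1 LOAD — after: cnt=2, r=2 — load
T3 CAS — after: cnt=3, r=2 — ok
T2 CAS — after: cnt=3, r=2 — retry
T2 LOAD — after: cnt=3, r=3 — load
T1 CAS — after: cnt=3, r=2 — retry
T2 CAS — after: cnt=4, r=3 — ok
T0 CAS — after: cnt=4, r=2 — retry
T1 LOAD — after: cnt=4, r=4 — load
T3 LOAD — after: cnt=4, r=4 — load
T3 CAS — after: cnt=5, r=4 — ok
T1 CAS — after: cnt=5, r=4 — retry
T1 LOAD — after: cnt=5, r=5 — load
T1 CAS — after: cnt=6, r=5 — ok
T3 LOAD — after: cnt=6, r=6 — load
T3 CAS — after: cnt=7, r=6 — ok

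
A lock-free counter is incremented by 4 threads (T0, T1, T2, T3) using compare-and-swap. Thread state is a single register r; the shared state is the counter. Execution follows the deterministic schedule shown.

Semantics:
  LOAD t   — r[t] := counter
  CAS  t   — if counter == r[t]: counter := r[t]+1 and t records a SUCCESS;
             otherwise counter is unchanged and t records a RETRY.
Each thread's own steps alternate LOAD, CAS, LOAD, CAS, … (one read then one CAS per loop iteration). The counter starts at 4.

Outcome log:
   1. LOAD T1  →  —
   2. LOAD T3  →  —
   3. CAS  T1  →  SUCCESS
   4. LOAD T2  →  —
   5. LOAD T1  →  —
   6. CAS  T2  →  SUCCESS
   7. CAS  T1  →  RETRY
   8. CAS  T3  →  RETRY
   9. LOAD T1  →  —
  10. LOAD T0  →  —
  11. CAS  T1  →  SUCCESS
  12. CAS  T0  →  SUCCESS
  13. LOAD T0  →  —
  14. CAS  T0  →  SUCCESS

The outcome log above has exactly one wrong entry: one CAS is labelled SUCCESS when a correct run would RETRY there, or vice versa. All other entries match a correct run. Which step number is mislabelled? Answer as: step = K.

step = 12

Reference trace:
step 1: T1 LOAD ⇒ load; ctr=4 reg=4
step 2: T3 LOAD ⇒ load; ctr=4 reg=4
step 3: T1 CAS ⇒ ok; ctr=5 reg=4
step 4: T2 LOAD ⇒ load; ctr=5 reg=5
step 5: T1 LOAD ⇒ load; ctr=5 reg=5
step 6: T2 CAS ⇒ ok; ctr=6 reg=5
step 7: T1 CAS ⇒ retry; ctr=6 reg=5
step 8: T3 CAS ⇒ retry; ctr=6 reg=4
step 9: T1 LOAD ⇒ load; ctr=6 reg=6
step 10: T0 LOAD ⇒ load; ctr=6 reg=6
step 11: T1 CAS ⇒ ok; ctr=7 reg=6
step 12: T0 CAS ⇒ retry; ctr=7 reg=6
step 13: T0 LOAD ⇒ load; ctr=7 reg=7
step 14: T0 CAS ⇒ ok; ctr=8 reg=7
Mismatch at 12.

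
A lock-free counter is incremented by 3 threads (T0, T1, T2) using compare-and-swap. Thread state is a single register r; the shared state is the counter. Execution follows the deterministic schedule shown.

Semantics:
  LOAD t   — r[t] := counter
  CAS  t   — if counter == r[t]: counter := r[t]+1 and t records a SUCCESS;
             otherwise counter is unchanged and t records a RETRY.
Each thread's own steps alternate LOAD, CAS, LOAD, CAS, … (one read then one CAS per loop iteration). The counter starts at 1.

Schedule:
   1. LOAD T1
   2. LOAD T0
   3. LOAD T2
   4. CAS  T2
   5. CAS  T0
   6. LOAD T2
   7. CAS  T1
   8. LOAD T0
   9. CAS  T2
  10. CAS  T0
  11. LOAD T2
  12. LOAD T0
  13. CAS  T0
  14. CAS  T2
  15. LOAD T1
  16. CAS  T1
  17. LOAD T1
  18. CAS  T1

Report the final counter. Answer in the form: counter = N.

counter = 6

1. LOAD T1 → mem=1 r[T1]=1 [LOAD]
2. LOAD T0 → mem=1 r[T0]=1 [LOAD]
3. LOAD T2 → mem=1 r[T2]=1 [LOAD]
4. CAS T2 → mem=2 r[T2]=1 [OK]
5. CAS T0 → mem=2 r[T0]=1 [RETRY]
6. LOAD T2 → mem=2 r[T2]=2 [LOAD]
7. CAS T1 → mem=2 r[T1]=1 [RETRY]
8. LOAD T0 → mem=2 r[T0]=2 [LOAD]
9. CAS T2 → mem=3 r[T2]=2 [OK]
10. CAS T0 → mem=3 r[T0]=2 [RETRY]
11. LOAD T2 → mem=3 r[T2]=3 [LOAD]
12. LOAD T0 → mem=3 r[T0]=3 [LOAD]
13. CAS T0 → mem=4 r[T0]=3 [OK]
14. CAS T2 → mem=4 r[T2]=3 [RETRY]
15. LOAD T1 → mem=4 r[T1]=4 [LOAD]
16. CAS T1 → mem=5 r[T1]=4 [OK]
17. LOAD T1 → mem=5 r[T1]=5 [LOAD]
18. CAS T1 → mem=6 r[T1]=5 [OK]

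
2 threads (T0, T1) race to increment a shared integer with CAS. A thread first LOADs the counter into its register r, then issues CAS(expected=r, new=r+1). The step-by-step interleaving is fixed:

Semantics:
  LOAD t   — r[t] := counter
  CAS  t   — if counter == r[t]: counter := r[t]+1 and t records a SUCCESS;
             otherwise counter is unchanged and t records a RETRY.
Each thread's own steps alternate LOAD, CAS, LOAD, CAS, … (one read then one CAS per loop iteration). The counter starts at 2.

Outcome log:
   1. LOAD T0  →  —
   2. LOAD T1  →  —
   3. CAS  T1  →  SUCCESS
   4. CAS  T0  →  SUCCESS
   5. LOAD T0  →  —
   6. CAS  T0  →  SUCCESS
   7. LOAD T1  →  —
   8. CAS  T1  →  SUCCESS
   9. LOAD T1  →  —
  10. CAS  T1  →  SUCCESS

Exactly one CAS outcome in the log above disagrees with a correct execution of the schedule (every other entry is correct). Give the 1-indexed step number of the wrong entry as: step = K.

step = 4

Reference trace:
   1) LOAD T0:  M=2  r_T0=2
   2) LOAD T1:  M=2  r_T1=2
   3) CAS  T1:  M=3  r_T1=2 ✓
   4) CAS  T0:  M=3  r_T0=2 ✗
   5) LOAD T0:  M=3  r_T0=3
   6) CAS  T0:  M=4  r_T0=3 ✓
   7) LOAD T1:  M=4  r_T1=4
   8) CAS  T1:  M=5  r_T1=4 ✓
   9) LOAD T1:  M=5  r_T1=5
  10) CAS  T1:  M=6  r_T1=5 ✓
Flip is step 4.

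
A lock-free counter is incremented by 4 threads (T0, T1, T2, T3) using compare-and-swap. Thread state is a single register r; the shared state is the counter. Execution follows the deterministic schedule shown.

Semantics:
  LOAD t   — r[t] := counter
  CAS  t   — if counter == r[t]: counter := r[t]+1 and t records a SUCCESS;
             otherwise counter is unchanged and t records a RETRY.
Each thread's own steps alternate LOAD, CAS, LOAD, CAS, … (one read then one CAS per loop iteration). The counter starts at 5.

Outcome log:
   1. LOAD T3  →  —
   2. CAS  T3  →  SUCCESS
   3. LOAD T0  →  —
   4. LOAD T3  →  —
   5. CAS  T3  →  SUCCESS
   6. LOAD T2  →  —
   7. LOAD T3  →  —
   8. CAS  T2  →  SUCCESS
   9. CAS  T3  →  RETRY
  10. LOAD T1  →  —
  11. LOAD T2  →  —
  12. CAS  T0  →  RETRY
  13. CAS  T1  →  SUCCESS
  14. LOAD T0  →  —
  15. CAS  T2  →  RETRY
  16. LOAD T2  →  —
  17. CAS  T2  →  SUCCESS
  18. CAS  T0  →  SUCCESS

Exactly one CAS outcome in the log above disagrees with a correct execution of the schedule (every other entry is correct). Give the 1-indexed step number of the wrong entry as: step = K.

step = 18

Reference trace:
#1 T3 reads 5
#2 T3 CAS(5→6) writes; counter now 6
#3 T0 reads 6
#4 T3 reads 6
#5 T3 CAS(6→7) writes; counter now 7
#6 T2 reads 7
#7 T3 reads 7
#8 T2 CAS(7→8) writes; counter now 8
#9 T3 CAS(7→8) fails; counter now 8
#10 T1 reads 8
#11 T2 reads 8
#12 T0 CAS(6→7) fails; counter now 8
#13 T1 CAS(8→9) writes; counter now 9
#14 T0 reads 9
#15 T2 CAS(8→9) fails; counter now 9
#16 T2 reads 9
#17 T2 CAS(9→10) writes; counter now 10
#18 T0 CAS(9→10) fails; counter now 10
Log disagrees first at step 18.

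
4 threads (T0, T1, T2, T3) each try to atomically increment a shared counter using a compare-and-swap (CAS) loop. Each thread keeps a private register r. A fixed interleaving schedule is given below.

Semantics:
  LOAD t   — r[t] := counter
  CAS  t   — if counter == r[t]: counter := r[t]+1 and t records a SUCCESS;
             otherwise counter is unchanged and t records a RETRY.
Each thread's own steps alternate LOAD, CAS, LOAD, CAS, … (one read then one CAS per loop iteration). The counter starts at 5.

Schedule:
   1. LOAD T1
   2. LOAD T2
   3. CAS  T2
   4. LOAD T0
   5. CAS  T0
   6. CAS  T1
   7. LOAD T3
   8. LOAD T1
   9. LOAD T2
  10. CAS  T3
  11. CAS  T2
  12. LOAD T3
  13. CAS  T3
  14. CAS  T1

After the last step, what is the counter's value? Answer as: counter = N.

counter = 9

1. LOAD T1 → mem=5 r[T1]=5 [LOAD]
2. LOAD T2 → mem=5 r[T2]=5 [LOAD]
3. CAS T2 → mem=6 r[T2]=5 [OK]
4. LOAD T0 → mem=6 r[T0]=6 [LOAD]
5. CAS T0 → mem=7 r[T0]=6 [OK]
6. CAS T1 → mem=7 r[T1]=5 [RETRY]
7. LOAD T3 → mem=7 r[T3]=7 [LOAD]
8. LOAD T1 → mem=7 r[T1]=7 [LOAD]
9. LOAD T2 → mem=7 r[T2]=7 [LOAD]
10. CAS T3 → mem=8 r[T3]=7 [OK]
11. CAS T2 → mem=8 r[T2]=7 [RETRY]
12. LOAD T3 → mem=8 r[T3]=8 [LOAD]
13. CAS T3 → mem=9 r[T3]=8 [OK]
14. CAS T1 → mem=9 r[T1]=7 [RETRY]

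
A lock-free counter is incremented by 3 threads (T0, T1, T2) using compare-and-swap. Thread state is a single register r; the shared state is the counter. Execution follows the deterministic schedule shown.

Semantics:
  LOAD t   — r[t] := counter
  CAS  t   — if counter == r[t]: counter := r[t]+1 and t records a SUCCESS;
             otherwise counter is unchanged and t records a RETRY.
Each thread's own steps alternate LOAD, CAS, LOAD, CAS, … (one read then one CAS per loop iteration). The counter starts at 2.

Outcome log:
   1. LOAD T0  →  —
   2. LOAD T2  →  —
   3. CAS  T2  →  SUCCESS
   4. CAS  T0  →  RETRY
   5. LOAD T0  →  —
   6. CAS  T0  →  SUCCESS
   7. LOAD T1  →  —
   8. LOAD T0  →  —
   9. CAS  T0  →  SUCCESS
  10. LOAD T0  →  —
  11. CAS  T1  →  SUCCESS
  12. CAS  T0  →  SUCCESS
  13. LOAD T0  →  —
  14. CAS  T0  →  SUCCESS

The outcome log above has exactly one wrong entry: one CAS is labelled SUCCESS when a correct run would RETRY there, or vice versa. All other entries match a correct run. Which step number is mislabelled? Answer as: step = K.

step = 11

Reference trace:
[1] T0.load  rd  (counter 2, T0.r 2)
[2] T2.load  rd  (counter 2, T2.r 2)
[3] T2.cas  hit  (counter 3, T2.r 2)
[4] T0.cas  miss  (counter 3, T0.r 2)
[5] T0.load  rd  (counter 3, T0.r 3)
[6] T0.cas  hit  (counter 4, T0.r 3)
[7] T1.load  rd  (counter 4, T1.r 4)
[8] T0.load  rd  (counter 4, T0.r 4)
[9] T0.cas  hit  (counter 5, T0.r 4)
[10] T0.load  rd  (counter 5, T0.r 5)
[11] T1.cas  miss  (counter 5, T1.r 4)
[12] T0.cas  hit  (counter 6, T0.r 5)
[13] T0.load  rd  (counter 6, T0.r 6)
[14] T0.cas  hit  (counter 7, T0.r 6)
Mismatch at 11.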